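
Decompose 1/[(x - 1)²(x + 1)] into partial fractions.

Cover-up at x=-1: C = 1/(-1 - 1)² = 1/4. Cover-up at x=1: B = 1/(1 + 1) = 1/2. Comparing x² coeff: A = -C = -1/4
Result: (-1/4)/(x - 1) + (1/2)/(x - 1)² + (1/4)/(x + 1)


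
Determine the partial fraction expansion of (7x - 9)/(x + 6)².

(7x - 9) = α(x + 6) + β. At x = -6: β = 7·(-6) - 9 = -51. Coeff of x: α = 7
Result: 7/(x + 6) - 51/(x + 6)²


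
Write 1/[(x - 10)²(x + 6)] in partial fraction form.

Cover-up at x=-6: R = 1/(-6 - 10)² = 1/256. Cover-up at x=10: Q = 1/(10 + 6) = 1/16. Comparing x² coeff: P = -R = -1/256
Result: (-1/256)/(x - 10) + (1/16)/(x - 10)² + (1/256)/(x + 6)


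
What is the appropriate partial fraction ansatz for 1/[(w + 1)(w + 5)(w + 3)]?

Three distinct linear factors: P/(w + 1) + Q/(w + 5) + R/(w + 3)


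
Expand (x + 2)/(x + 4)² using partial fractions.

(x + 2) = P(x + 4) + Q. At x = -4: Q = 1·(-4) + 2 = -2. Coeff of x: P = 1
Result: 1/(x + 4) - 2/(x + 4)²


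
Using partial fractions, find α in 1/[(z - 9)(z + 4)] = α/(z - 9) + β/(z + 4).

Cover-up at z = 9: α = 1/(9 + 4) = 1/13


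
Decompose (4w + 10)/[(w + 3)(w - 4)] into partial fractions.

At w=-3: α = (4·(-3) + 10)/(-3 - 4) = 2/7. At w=4: β = (4·4 + 10)/(4 + 3) = 26/7
Result: (2/7)/(w + 3) + (26/7)/(w - 4)


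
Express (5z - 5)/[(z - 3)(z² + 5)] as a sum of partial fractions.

At z=3: A = (5·3 - 5)/(3² + 5) = 5/7. B = -A = -5/7, C = 5 - 3·A = 20/7
Result: (5/7)/(z - 3) - ((5/7)z - 20/7)/(z² + 5)


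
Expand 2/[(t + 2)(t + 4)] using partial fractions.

2/(t + 2)(t + 4) = α/(t + 2) + β/(t + 4). α = 2/(-2 + 4) = 1, β = 2/(-4 + 2) = -1
Result: 1/(t + 2) - 1/(t + 4)


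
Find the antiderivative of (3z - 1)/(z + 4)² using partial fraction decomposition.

Decompose: P = 3, Q = 3·(-4) - 1 = -13, so (3z - 1)/(z + 4)² = 3/(z + 4) - 13/(z + 4)². Integrate: ∫ P/(z + 4) dz = 3 ln|(z + 4)|; ∫ Q/(z + 4)² dz = 13/(z + 4). Sum: 3 ln|(z + 4)| + 13/(z + 4) + C


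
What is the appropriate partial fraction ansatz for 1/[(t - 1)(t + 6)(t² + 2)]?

Two linear + quadratic: A/(t - 1) + B/(t + 6) + (Ct + D)/(t² + 2)


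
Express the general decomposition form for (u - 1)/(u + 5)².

Repeated linear factor: A/(u + 5) + B/(u + 5)²


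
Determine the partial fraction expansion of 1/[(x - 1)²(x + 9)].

Cover-up at x=-9: R = 1/(-9 - 1)² = 1/100. Cover-up at x=1: Q = 1/(1 + 9) = 1/10. Comparing x² coeff: P = -R = -1/100
Result: (-1/100)/(x - 1) + (1/10)/(x - 1)² + (1/100)/(x + 9)


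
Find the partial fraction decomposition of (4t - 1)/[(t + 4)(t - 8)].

At t=-4: P = (4·(-4) - 1)/(-4 - 8) = 17/12. At t=8: Q = (4·8 - 1)/(8 + 4) = 31/12
Result: (17/12)/(t + 4) + (31/12)/(t - 8)


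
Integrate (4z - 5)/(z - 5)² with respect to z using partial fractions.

Decompose: α = 4, β = 4·5 - 5 = 15, so (4z - 5)/(z - 5)² = 4/(z - 5) + 15/(z - 5)². Integrate: ∫ α/(z - 5) dz = 4 ln|(z - 5)|; ∫ β/(z - 5)² dz = -15/(z - 5). Sum: 4 ln|(z - 5)| - 15/(z - 5) + C


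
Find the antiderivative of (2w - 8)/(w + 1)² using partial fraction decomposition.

Decompose: A = 2, B = 2·(-1) - 8 = -10, so (2w - 8)/(w + 1)² = 2/(w + 1) - 10/(w + 1)². Integrate: ∫ A/(w + 1) dw = 2 ln|(w + 1)|; ∫ B/(w + 1)² dw = 10/(w + 1). Sum: 2 ln|(w + 1)| + 10/(w + 1) + C


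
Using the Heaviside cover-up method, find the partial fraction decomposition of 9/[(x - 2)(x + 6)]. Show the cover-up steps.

Cover (x - 2): set x=2, get α = 9/(2 + 6) = 9/8. Cover (x + 6): set x=-6, get β = 9/(-6 - 2) = -9/8.
Result: (9/8)/(x - 2) - (9/8)/(x + 6)


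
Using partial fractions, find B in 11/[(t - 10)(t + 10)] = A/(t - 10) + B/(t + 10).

Cover-up at t = -10: B = 11/(-10 - 10) = -11/20


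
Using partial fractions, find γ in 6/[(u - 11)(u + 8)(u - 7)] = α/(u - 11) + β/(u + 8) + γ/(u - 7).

Cover-up at u = 7: γ = 6/[(7 - 11)(7 + 8)] = 6/[(-4)(15)] = -6/60 = -1/10


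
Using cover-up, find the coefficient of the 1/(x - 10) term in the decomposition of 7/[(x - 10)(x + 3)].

Cover (x - 10), set x=10: 7/((x + 3) at x=10) = 7/(13) = 7/13


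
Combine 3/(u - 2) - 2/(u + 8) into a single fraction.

Common denominator (u - 2)(u + 8). Numerator: 3(u + 8) - 2(u - 2) = (3u + 24) - (2u - 4) = u + 28
Result: (u + 28)/[(u - 2)(u + 8)]


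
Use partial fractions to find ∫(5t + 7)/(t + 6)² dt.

Decompose: α = 5, β = 5·(-6) + 7 = -23, so (5t + 7)/(t + 6)² = 5/(t + 6) - 23/(t + 6)². Integrate: ∫ α/(t + 6) dt = 5 ln|(t + 6)|; ∫ β/(t + 6)² dt = 23/(t + 6). Sum: 5 ln|(t + 6)| + 23/(t + 6) + C


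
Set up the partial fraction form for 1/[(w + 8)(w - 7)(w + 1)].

Three distinct linear factors: P/(w + 8) + Q/(w - 7) + R/(w + 1)


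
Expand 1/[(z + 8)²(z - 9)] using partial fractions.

Cover-up at z=9: C = 1/(9 + 8)² = 1/289. Cover-up at z=-8: B = 1/(-8 - 9) = -1/17. Comparing z² coeff: A = -C = -1/289
Result: (-1/289)/(z + 8) - (1/17)/(z + 8)² + (1/289)/(z - 9)


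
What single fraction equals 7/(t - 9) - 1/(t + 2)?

Common denominator (t - 9)(t + 2). Numerator: 7(t + 2) - 1(t - 9) = (7t + 14) - (t - 9) = 6t + 23
Result: (6t + 23)/[(t - 9)(t + 2)]


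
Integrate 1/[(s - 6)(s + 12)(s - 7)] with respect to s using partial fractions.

Cover-up: P = -1/18, Q = 1/342, R = 1/19. Decomposition: (-1/18)/(s - 6) + (1/342)/(s + 12) + (1/19)/(s - 7). Integrate each term: (-1/18) ln|(s - 6)| + (1/342) ln|(s + 12)| + (1/19) ln|(s - 7)| + C


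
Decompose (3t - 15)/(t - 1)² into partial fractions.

(3t - 15) = α(t - 1) + β. At t = 1: β = 3·1 - 15 = -12. Coeff of t: α = 3
Result: 3/(t - 1) - 12/(t - 1)²


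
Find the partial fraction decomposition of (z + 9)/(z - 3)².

(z + 9) = α(z - 3) + β. At z = 3: β = 1·3 + 9 = 12. Coeff of z: α = 1
Result: 1/(z - 3) + 12/(z - 3)²


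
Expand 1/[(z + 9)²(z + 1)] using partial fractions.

Cover-up at z=-1: R = 1/(-1 + 9)² = 1/64. Cover-up at z=-9: Q = 1/(-9 + 1) = -1/8. Comparing z² coeff: P = -R = -1/64
Result: (-1/64)/(z + 9) - (1/8)/(z + 9)² + (1/64)/(z + 1)


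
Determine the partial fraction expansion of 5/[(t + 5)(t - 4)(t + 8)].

Using cover-up method: A = -5/27, B = 5/108, C = 5/36
Result: (-5/27)/(t + 5) + (5/108)/(t - 4) + (5/36)/(t + 8)


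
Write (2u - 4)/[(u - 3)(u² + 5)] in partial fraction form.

At u=3: A = (2·3 - 4)/(3² + 5) = 1/7. B = -A = -1/7, C = 2 - 3·A = 11/7
Result: (1/7)/(u - 3) - ((1/7)u - 11/7)/(u² + 5)


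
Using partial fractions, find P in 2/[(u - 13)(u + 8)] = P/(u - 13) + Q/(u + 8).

Cover-up at u = 13: P = 2/(13 + 8) = 2/21


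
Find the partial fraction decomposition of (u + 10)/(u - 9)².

(u + 10) = α(u - 9) + β. At u = 9: β = 1·9 + 10 = 19. Coeff of u: α = 1
Result: 1/(u - 9) + 19/(u - 9)²


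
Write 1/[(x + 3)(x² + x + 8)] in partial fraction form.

Cover-up at x = -3: α = 1/((-3)² + 1·(-3) + 8) = 1/14. Then β = -α = -1/14, γ = -α·(1 - 3) = 1/7
Result: (1/14)/(x + 3) - ((1/14)x - 1/7)/(x² + x + 8)


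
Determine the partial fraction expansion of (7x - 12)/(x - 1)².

(7x - 12) = α(x - 1) + β. At x = 1: β = 7·1 - 12 = -5. Coeff of x: α = 7
Result: 7/(x - 1) - 5/(x - 1)²


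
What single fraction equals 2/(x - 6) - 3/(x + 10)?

Common denominator (x - 6)(x + 10). Numerator: 2(x + 10) - 3(x - 6) = (2x + 20) - (3x - 18) = -x + 38
Result: (-x + 38)/[(x - 6)(x + 10)]


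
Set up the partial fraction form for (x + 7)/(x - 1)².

Repeated linear factor: P/(x - 1) + Q/(x - 1)²


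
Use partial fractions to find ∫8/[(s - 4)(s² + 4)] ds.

Cover-up at s=4: α = 8/(4²+4) = 2/5. Coeff matching: β = -2/5, γ = -8/5. Decomposition: (2/5)/(s - 4) - ((2/5)s + 8/5)/(s² + 4). Integrate: linear → ln, quadratic → (1/2)ln + arctan: (2/5) ln|(s - 4)| - (1/5) ln(s² + 4) - (4/5) arctan(s/2) + C


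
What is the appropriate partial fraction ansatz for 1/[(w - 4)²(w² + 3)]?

Repeated linear + quadratic: A/(w - 4) + B/(w - 4)² + (Cw + D)/(w² + 3)


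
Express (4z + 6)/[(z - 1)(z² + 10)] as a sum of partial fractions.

At z=1: P = (4·1 + 6)/(1² + 10) = 10/11. Q = -P = -10/11, R = 4 - 1·P = 34/11
Result: (10/11)/(z - 1) - ((10/11)z - 34/11)/(z² + 10)


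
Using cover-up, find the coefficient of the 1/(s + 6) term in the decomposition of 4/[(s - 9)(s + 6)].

Cover (s + 6), set s=-6: 4/((s - 9) at s=-6) = 4/(-15) = -4/15


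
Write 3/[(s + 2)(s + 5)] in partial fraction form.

3/(s + 2)(s + 5) = A/(s + 2) + B/(s + 5). A = 3/(-2 + 5) = 1, B = 3/(-5 + 2) = -1
Result: 1/(s + 2) - 1/(s + 5)


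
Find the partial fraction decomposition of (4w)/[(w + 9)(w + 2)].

At w=-9: A = (4·(-9) + 0)/(-9 + 2) = 36/7. At w=-2: B = (4·(-2) + 0)/(-2 + 9) = -8/7
Result: (36/7)/(w + 9) - (8/7)/(w + 2)


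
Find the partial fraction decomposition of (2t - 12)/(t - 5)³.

(2t - 12) = A(t - 5)² + B(t - 5) + C. At t = 5: C = 2·5 - 12 = -2. Coefficients: A = 0, B = 2
Result: 2/(t - 5)² - 2/(t - 5)³


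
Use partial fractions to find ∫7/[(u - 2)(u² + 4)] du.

Cover-up at u=2: P = 7/(2²+4) = 7/8. Coeff matching: Q = -7/8, R = -7/4. Decomposition: (7/8)/(u - 2) - ((7/8)u + 7/4)/(u² + 4). Integrate: linear → ln, quadratic → (1/2)ln + arctan: (7/8) ln|(u - 2)| - (7/16) ln(u² + 4) - (7/8) arctan(u/2) + C


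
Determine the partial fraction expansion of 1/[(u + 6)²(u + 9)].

Cover-up at u=-9: R = 1/(-9 + 6)² = 1/9. Cover-up at u=-6: Q = 1/(-6 + 9) = 1/3. Comparing u² coeff: P = -R = -1/9
Result: (-1/9)/(u + 6) + (1/3)/(u + 6)² + (1/9)/(u + 9)


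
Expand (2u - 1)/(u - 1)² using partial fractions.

(2u - 1) = α(u - 1) + β. At u = 1: β = 2·1 - 1 = 1. Coeff of u: α = 2
Result: 2/(u - 1) + 1/(u - 1)²


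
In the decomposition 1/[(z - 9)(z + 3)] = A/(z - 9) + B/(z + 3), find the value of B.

Cover-up at z = -3: B = 1/(-3 - 9) = -1/12


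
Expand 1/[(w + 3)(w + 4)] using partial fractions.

1/(w + 3)(w + 4) = P/(w + 3) + Q/(w + 4). P = 1/(-3 + 4) = 1, Q = 1/(-4 + 3) = -1
Result: 1/(w + 3) - 1/(w + 4)


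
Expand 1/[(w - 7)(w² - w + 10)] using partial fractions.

Cover-up at w = 7: A = 1/(7² - 1·7 + 10) = 1/52. Then B = -A = -1/52, C = -A·(-1 + 7) = -3/26
Result: (1/52)/(w - 7) - ((1/52)w + 3/26)/(w² - w + 10)


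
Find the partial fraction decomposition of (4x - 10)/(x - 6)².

(4x - 10) = A(x - 6) + B. At x = 6: B = 4·6 - 10 = 14. Coeff of x: A = 4
Result: 4/(x - 6) + 14/(x - 6)²


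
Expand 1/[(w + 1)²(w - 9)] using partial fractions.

Cover-up at w=9: R = 1/(9 + 1)² = 1/100. Cover-up at w=-1: Q = 1/(-1 - 9) = -1/10. Comparing w² coeff: P = -R = -1/100
Result: (-1/100)/(w + 1) - (1/10)/(w + 1)² + (1/100)/(w - 9)


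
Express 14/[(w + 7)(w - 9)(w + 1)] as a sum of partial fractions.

Using cover-up method: P = 7/48, Q = 7/80, R = -7/30
Result: (7/48)/(w + 7) + (7/80)/(w - 9) - (7/30)/(w + 1)


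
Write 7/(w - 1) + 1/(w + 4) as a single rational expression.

Common denominator (w - 1)(w + 4). Numerator: 7(w + 4) + 1(w - 1) = (7w + 28) + (w - 1) = 8w + 27
Result: (8w + 27)/[(w - 1)(w + 4)]


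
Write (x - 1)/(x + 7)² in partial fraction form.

(x - 1) = P(x + 7) + Q. At x = -7: Q = 1·(-7) - 1 = -8. Coeff of x: P = 1
Result: 1/(x + 7) - 8/(x + 7)²


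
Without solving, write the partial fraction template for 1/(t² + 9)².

Repeated quadratic factor: (Pt + Q)/(t² + 9) + (Rt + S)/(t² + 9)²


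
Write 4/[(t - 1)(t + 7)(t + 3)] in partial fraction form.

Using cover-up method: A = 1/8, B = 1/8, C = -1/4
Result: (1/8)/(t - 1) + (1/8)/(t + 7) - (1/4)/(t + 3)


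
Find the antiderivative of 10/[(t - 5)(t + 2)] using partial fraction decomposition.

Decompose: 10/[(t - 5)(t + 2)] = (10/7)/(t - 5) - (10/7)/(t + 2). Integrate each term: (10/7) ln|(t - 5)| - (10/7) ln|(t + 2)| + C


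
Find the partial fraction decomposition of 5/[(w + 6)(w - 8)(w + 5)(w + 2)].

Using Heaviside cover-up: (-5/56)/(w + 6) + (1/364)/(w - 8) + (5/39)/(w + 5) - (1/24)/(w + 2)


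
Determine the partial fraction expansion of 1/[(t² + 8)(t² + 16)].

Coefficient matching gives α = γ = 0, β = 1/(16-8) = 1/8, δ = -β = -1/8
Result: (1/8)/(t² + 8) - (1/8)/(t² + 16)


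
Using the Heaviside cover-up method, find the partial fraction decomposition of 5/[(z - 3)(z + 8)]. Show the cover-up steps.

Cover (z - 3): set z=3, get P = 5/(3 + 8) = 5/11. Cover (z + 8): set z=-8, get Q = 5/(-8 - 3) = -5/11.
Result: (5/11)/(z - 3) - (5/11)/(z + 8)


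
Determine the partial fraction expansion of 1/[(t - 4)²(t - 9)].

Cover-up at t=9: γ = 1/(9 - 4)² = 1/25. Cover-up at t=4: β = 1/(4 - 9) = -1/5. Comparing t² coeff: α = -γ = -1/25
Result: (-1/25)/(t - 4) - (1/5)/(t - 4)² + (1/25)/(t - 9)


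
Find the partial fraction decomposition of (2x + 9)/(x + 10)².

(2x + 9) = P(x + 10) + Q. At x = -10: Q = 2·(-10) + 9 = -11. Coeff of x: P = 2
Result: 2/(x + 10) - 11/(x + 10)²


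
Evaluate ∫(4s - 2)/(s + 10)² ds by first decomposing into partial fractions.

Decompose: A = 4, B = 4·(-10) - 2 = -42, so (4s - 2)/(s + 10)² = 4/(s + 10) - 42/(s + 10)². Integrate: ∫ A/(s + 10) ds = 4 ln|(s + 10)|; ∫ B/(s + 10)² ds = 42/(s + 10). Sum: 4 ln|(s + 10)| + 42/(s + 10) + C


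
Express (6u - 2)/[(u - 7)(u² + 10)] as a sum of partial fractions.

At u=7: A = (6·7 - 2)/(7² + 10) = 40/59. B = -A = -40/59, C = 6 - 7·A = 74/59
Result: (40/59)/(u - 7) - ((40/59)u - 74/59)/(u² + 10)


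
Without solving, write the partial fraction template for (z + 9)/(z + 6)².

Repeated linear factor: α/(z + 6) + β/(z + 6)²


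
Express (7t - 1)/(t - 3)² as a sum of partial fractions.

(7t - 1) = P(t - 3) + Q. At t = 3: Q = 7·3 - 1 = 20. Coeff of t: P = 7
Result: 7/(t - 3) + 20/(t - 3)²


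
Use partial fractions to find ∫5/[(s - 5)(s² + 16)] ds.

Cover-up at s=5: P = 5/(5²+16) = 5/41. Coeff matching: Q = -5/41, R = -25/41. Decomposition: (5/41)/(s - 5) - ((5/41)s + 25/41)/(s² + 16). Integrate: linear → ln, quadratic → (1/2)ln + arctan: (5/41) ln|(s - 5)| - (5/82) ln(s² + 16) - (25/164) arctan(s/4) + C


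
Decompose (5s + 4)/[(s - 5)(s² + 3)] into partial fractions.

At s=5: P = (5·5 + 4)/(5² + 3) = 29/28. Q = -P = -29/28, R = 5 - 5·P = -5/28
Result: (29/28)/(s - 5) - ((29/28)s + 5/28)/(s² + 3)


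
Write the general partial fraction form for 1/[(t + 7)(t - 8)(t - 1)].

Three distinct linear factors: A/(t + 7) + B/(t - 8) + C/(t - 1)


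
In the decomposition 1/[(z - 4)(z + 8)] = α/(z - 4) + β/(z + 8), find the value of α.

Cover-up at z = 4: α = 1/(4 + 8) = 1/12


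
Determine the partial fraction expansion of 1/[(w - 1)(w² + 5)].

Cover-up at w = 1: A = 1/(1² + 5) = 1/6. Then B = -A = -1/6, C = -A·(0 + 1) = -1/6
Result: (1/6)/(w - 1) - ((1/6)w + 1/6)/(w² + 5)


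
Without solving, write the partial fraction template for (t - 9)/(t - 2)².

Repeated linear factor: A/(t - 2) + B/(t - 2)²


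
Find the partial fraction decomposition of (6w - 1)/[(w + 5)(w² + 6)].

At w=-5: P = (6·(-5) - 1)/((-5)² + 6) = -1. Q = -P = 1, R = 6 - (-5)·P = 1
Result: -1/(w + 5) + (w + 1)/(w² + 6)


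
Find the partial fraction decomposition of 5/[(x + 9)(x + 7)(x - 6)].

Using cover-up method: A = 1/6, B = -5/26, C = 1/39
Result: (1/6)/(x + 9) - (5/26)/(x + 7) + (1/39)/(x - 6)


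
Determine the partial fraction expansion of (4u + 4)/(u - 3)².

(4u + 4) = α(u - 3) + β. At u = 3: β = 4·3 + 4 = 16. Coeff of u: α = 4
Result: 4/(u - 3) + 16/(u - 3)²


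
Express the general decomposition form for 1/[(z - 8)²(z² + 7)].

Repeated linear + quadratic: A/(z - 8) + B/(z - 8)² + (Cz + D)/(z² + 7)


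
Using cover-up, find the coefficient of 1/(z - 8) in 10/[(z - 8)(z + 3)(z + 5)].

Cover (z - 8), set z=8: 10/[(8 + 3)(8 + 5)] = 10/143


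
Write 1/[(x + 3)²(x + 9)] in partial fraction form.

Cover-up at x=-9: C = 1/(-9 + 3)² = 1/36. Cover-up at x=-3: B = 1/(-3 + 9) = 1/6. Comparing x² coeff: A = -C = -1/36
Result: (-1/36)/(x + 3) + (1/6)/(x + 3)² + (1/36)/(x + 9)


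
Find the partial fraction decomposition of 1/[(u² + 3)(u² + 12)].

Coefficient matching gives α = γ = 0, β = 1/(12-3) = 1/9, δ = -β = -1/9
Result: (1/9)/(u² + 3) - (1/9)/(u² + 12)


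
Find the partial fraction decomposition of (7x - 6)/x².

(7x - 6) = αx + β. At x = 0: β = 7·0 - 6 = -6. Coeff of x: α = 7
Result: 7/x - 6/x²


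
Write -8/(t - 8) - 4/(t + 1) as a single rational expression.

Common denominator (t - 8)(t + 1). Numerator: -8(t + 1) - 4(t - 8) = (-8t - 8) - (4t - 32) = -12t + 24
Result: (-12t + 24)/[(t - 8)(t + 1)]


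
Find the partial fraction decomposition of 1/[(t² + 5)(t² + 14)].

Coefficient matching gives P = R = 0, Q = 1/(14-5) = 1/9, S = -Q = -1/9
Result: (1/9)/(t² + 5) - (1/9)/(t² + 14)


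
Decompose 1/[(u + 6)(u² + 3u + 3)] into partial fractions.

Cover-up at u = -6: A = 1/((-6)² + 3·(-6) + 3) = 1/21. Then B = -A = -1/21, C = -A·(3 - 6) = 1/7
Result: (1/21)/(u + 6) - ((1/21)u - 1/7)/(u² + 3u + 3)


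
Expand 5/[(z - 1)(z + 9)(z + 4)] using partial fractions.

Using cover-up method: α = 1/10, β = 1/10, γ = -1/5
Result: (1/10)/(z - 1) + (1/10)/(z + 9) - (1/5)/(z + 4)


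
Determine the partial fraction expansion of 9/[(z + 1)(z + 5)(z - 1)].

Using cover-up method: A = -9/8, B = 3/8, C = 3/4
Result: (-9/8)/(z + 1) + (3/8)/(z + 5) + (3/4)/(z - 1)


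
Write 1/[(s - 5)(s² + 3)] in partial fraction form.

Cover-up at s = 5: α = 1/(5² + 3) = 1/28. Then β = -α = -1/28, γ = -α·(0 + 5) = -5/28
Result: (1/28)/(s - 5) - ((1/28)s + 5/28)/(s² + 3)


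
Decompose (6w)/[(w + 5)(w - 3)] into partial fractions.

At w=-5: A = (6·(-5) + 0)/(-5 - 3) = 15/4. At w=3: B = (6·3 + 0)/(3 + 5) = 9/4
Result: (15/4)/(w + 5) + (9/4)/(w - 3)


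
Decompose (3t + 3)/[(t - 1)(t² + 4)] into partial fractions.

At t=1: A = (3·1 + 3)/(1² + 4) = 6/5. B = -A = -6/5, C = 3 - 1·A = 9/5
Result: (6/5)/(t - 1) - ((6/5)t - 9/5)/(t² + 4)


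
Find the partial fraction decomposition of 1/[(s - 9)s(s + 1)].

Using cover-up method: A = 1/90, B = -1/9, C = 1/10
Result: (1/90)/(s - 9) - (1/9)/s + (1/10)/(s + 1)


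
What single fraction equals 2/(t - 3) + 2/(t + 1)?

Common denominator (t - 3)(t + 1). Numerator: 2(t + 1) + 2(t - 3) = (2t + 2) + (2t - 6) = 4t - 4
Result: (4t - 4)/[(t - 3)(t + 1)]


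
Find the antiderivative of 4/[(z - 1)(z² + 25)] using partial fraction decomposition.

Cover-up at z=1: A = 4/(1²+25) = 2/13. Coeff matching: B = -2/13, C = -2/13. Decomposition: (2/13)/(z - 1) - ((2/13)z + 2/13)/(z² + 25). Integrate: linear → ln, quadratic → (1/2)ln + arctan: (2/13) ln|(z - 1)| - (1/13) ln(z² + 25) - (2/65) arctan(z/5) + C


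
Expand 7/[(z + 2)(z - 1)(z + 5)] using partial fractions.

Using cover-up method: P = -7/9, Q = 7/18, R = 7/18
Result: (-7/9)/(z + 2) + (7/18)/(z - 1) + (7/18)/(z + 5)


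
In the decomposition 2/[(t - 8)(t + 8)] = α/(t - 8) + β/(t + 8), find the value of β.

Cover-up at t = -8: β = 2/(-8 - 8) = -2/16 = -1/8


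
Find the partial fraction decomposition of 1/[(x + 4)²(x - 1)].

Cover-up at x=1: C = 1/(1 + 4)² = 1/25. Cover-up at x=-4: B = 1/(-4 - 1) = -1/5. Comparing x² coeff: A = -C = -1/25
Result: (-1/25)/(x + 4) - (1/5)/(x + 4)² + (1/25)/(x - 1)


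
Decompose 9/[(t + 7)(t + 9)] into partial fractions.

9/(t + 7)(t + 9) = α/(t + 7) + β/(t + 9). α = 9/(-7 + 9) = 9/2, β = 9/(-9 + 7) = -9/2
Result: (9/2)/(t + 7) - (9/2)/(t + 9)


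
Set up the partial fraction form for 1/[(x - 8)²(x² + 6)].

Repeated linear + quadratic: α/(x - 8) + β/(x - 8)² + (γx + δ)/(x² + 6)


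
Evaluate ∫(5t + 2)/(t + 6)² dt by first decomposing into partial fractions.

Decompose: P = 5, Q = 5·(-6) + 2 = -28, so (5t + 2)/(t + 6)² = 5/(t + 6) - 28/(t + 6)². Integrate: ∫ P/(t + 6) dt = 5 ln|(t + 6)|; ∫ Q/(t + 6)² dt = 28/(t + 6). Sum: 5 ln|(t + 6)| + 28/(t + 6) + C


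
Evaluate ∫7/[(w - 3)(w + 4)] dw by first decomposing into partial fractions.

Decompose: 7/[(w - 3)(w + 4)] = 1/(w - 3) - 1/(w + 4). Integrate each term: ln|(w - 3)| - ln|(w + 4)| + C


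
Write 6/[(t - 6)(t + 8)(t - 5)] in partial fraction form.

Using cover-up method: P = 3/7, Q = 3/91, R = -6/13
Result: (3/7)/(t - 6) + (3/91)/(t + 8) - (6/13)/(t - 5)


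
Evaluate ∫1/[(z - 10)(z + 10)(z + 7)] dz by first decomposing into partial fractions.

Cover-up: α = 1/340, β = 1/60, γ = -1/51. Decomposition: (1/340)/(z - 10) + (1/60)/(z + 10) - (1/51)/(z + 7). Integrate each term: (1/340) ln|(z - 10)| + (1/60) ln|(z + 10)| - (1/51) ln|(z + 7)| + C


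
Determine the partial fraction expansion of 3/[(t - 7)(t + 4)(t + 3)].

Using cover-up method: α = 3/110, β = 3/11, γ = -3/10
Result: (3/110)/(t - 7) + (3/11)/(t + 4) - (3/10)/(t + 3)


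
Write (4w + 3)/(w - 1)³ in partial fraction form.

(4w + 3) = α(w - 1)² + β(w - 1) + γ. At w = 1: γ = 4·1 + 3 = 7. Coefficients: α = 0, β = 4
Result: 4/(w - 1)² + 7/(w - 1)³


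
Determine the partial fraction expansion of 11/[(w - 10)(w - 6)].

11/(w - 10)(w - 6) = α/(w - 10) + β/(w - 6). α = 11/(10 - 6) = 11/4, β = 11/(6 - 10) = -11/4
Result: (11/4)/(w - 10) - (11/4)/(w - 6)


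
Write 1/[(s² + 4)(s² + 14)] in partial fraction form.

Coefficient matching gives P = R = 0, Q = 1/(14-4) = 1/10, S = -Q = -1/10
Result: (1/10)/(s² + 4) - (1/10)/(s² + 14)


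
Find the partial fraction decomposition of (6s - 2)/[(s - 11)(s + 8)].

At s=11: A = (6·11 - 2)/(11 + 8) = 64/19. At s=-8: B = (6·(-8) - 2)/(-8 - 11) = 50/19
Result: (64/19)/(s - 11) + (50/19)/(s + 8)


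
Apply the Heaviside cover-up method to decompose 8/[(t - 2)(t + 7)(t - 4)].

Cover (t - 2), t=2: P = 8/[(2 + 7)(2 - 4)] = -4/9. Cover (t + 7), t=-7: Q = 8/[(-7 - 2)(-7 - 4)] = 8/99. Cover (t - 4), t=4: R = 8/[(4 - 2)(4 + 7)] = 4/11.
Result: (-4/9)/(t - 2) + (8/99)/(t + 7) + (4/11)/(t - 4)


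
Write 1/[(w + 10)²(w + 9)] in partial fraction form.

Cover-up at w=-9: R = 1/(-9 + 10)² = 1. Cover-up at w=-10: Q = 1/(-10 + 9) = -1. Comparing w² coeff: P = -R = -1
Result: -1/(w + 10) - 1/(w + 10)² + 1/(w + 9)


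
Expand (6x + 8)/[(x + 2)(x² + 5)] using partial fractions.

At x=-2: P = (6·(-2) + 8)/((-2)² + 5) = -4/9. Q = -P = 4/9, R = 6 - (-2)·P = 46/9
Result: (-4/9)/(x + 2) + ((4/9)x + 46/9)/(x² + 5)


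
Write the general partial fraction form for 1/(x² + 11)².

Repeated quadratic factor: (Px + Q)/(x² + 11) + (Rx + S)/(x² + 11)²


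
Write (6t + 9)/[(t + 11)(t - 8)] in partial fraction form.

At t=-11: P = (6·(-11) + 9)/(-11 - 8) = 3. At t=8: Q = (6·8 + 9)/(8 + 11) = 3
Result: 3/(t + 11) + 3/(t - 8)


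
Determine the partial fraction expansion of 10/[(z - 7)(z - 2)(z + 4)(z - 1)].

Using Heaviside cover-up: (1/33)/(z - 7) - (1/3)/(z - 2) - (1/33)/(z + 4) + (1/3)/(z - 1)


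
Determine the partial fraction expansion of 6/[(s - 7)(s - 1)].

6/(s - 7)(s - 1) = A/(s - 7) + B/(s - 1). A = 6/(7 - 1) = 1, B = 6/(1 - 7) = -1
Result: 1/(s - 7) - 1/(s - 1)


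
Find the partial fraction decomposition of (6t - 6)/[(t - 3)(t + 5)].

At t=3: P = (6·3 - 6)/(3 + 5) = 3/2. At t=-5: Q = (6·(-5) - 6)/(-5 - 3) = 9/2
Result: (3/2)/(t - 3) + (9/2)/(t + 5)


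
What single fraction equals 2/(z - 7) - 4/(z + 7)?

Common denominator (z - 7)(z + 7). Numerator: 2(z + 7) - 4(z - 7) = (2z + 14) - (4z - 28) = -2z + 42
Result: (-2z + 42)/[(z - 7)(z + 7)]


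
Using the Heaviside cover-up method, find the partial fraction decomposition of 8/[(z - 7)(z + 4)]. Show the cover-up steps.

Cover (z - 7): set z=7, get A = 8/(7 + 4) = 8/11. Cover (z + 4): set z=-4, get B = 8/(-4 - 7) = -8/11.
Result: (8/11)/(z - 7) - (8/11)/(z + 4)


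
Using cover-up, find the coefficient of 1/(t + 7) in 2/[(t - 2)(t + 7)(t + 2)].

Cover (t + 7), set t=-7: 2/[(-7 - 2)(-7 + 2)] = 2/45


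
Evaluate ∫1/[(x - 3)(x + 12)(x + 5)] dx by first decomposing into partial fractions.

Cover-up: A = 1/120, B = 1/105, C = -1/56. Decomposition: (1/120)/(x - 3) + (1/105)/(x + 12) - (1/56)/(x + 5). Integrate each term: (1/120) ln|(x - 3)| + (1/105) ln|(x + 12)| - (1/56) ln|(x + 5)| + C


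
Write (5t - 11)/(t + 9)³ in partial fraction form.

(5t - 11) = P(t + 9)² + Q(t + 9) + R. At t = -9: R = 5·(-9) - 11 = -56. Coefficients: P = 0, Q = 5
Result: 5/(t + 9)² - 56/(t + 9)³


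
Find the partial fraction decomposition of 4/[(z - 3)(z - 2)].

4/(z - 3)(z - 2) = α/(z - 3) + β/(z - 2). α = 4/(3 - 2) = 4, β = 4/(2 - 3) = -4
Result: 4/(z - 3) - 4/(z - 2)


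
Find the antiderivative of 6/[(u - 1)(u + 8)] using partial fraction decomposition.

Decompose: 6/[(u - 1)(u + 8)] = (2/3)/(u - 1) - (2/3)/(u + 8). Integrate each term: (2/3) ln|(u - 1)| - (2/3) ln|(u + 8)| + C


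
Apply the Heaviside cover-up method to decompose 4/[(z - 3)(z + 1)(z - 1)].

Cover (z - 3), z=3: P = 4/[(3 + 1)(3 - 1)] = 1/2. Cover (z + 1), z=-1: Q = 4/[(-1 - 3)(-1 - 1)] = 1/2. Cover (z - 1), z=1: R = 4/[(1 - 3)(1 + 1)] = -1.
Result: (1/2)/(z - 3) + (1/2)/(z + 1) - 1/(z - 1)


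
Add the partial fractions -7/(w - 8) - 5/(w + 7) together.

Common denominator (w - 8)(w + 7). Numerator: -7(w + 7) - 5(w - 8) = (-7w - 49) - (5w - 40) = -12w - 9
Result: (-12w - 9)/[(w - 8)(w + 7)]


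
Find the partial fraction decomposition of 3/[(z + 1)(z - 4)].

3/(z + 1)(z - 4) = A/(z + 1) + B/(z - 4). A = 3/(-1 - 4) = -3/5, B = 3/(4 + 1) = 3/5
Result: (-3/5)/(z + 1) + (3/5)/(z - 4)


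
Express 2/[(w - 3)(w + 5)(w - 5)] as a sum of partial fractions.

Using cover-up method: α = -1/8, β = 1/40, γ = 1/10
Result: (-1/8)/(w - 3) + (1/40)/(w + 5) + (1/10)/(w - 5)


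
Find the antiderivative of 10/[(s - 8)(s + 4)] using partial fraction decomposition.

Decompose: 10/[(s - 8)(s + 4)] = (5/6)/(s - 8) - (5/6)/(s + 4). Integrate each term: (5/6) ln|(s - 8)| - (5/6) ln|(s + 4)| + C


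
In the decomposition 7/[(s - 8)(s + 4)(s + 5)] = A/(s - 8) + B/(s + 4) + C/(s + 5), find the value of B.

Cover-up at s = -4: B = 7/[(-4 - 8)(-4 + 5)] = 7/[(-12)(1)] = -7/12


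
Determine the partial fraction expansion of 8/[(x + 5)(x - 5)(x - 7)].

Using cover-up method: P = 1/15, Q = -2/5, R = 1/3
Result: (1/15)/(x + 5) - (2/5)/(x - 5) + (1/3)/(x - 7)


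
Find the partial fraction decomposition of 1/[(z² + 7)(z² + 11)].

Coefficient matching gives P = R = 0, Q = 1/(11-7) = 1/4, S = -Q = -1/4
Result: (1/4)/(z² + 7) - (1/4)/(z² + 11)


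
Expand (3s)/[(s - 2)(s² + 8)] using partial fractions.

At s=2: α = (3·2 + 0)/(2² + 8) = 1/2. β = -α = -1/2, γ = 3 - 2·α = 2
Result: (1/2)/(s - 2) - ((1/2)s - 2)/(s² + 8)


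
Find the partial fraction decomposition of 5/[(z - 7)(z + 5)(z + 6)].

Using cover-up method: P = 5/156, Q = -5/12, R = 5/13
Result: (5/156)/(z - 7) - (5/12)/(z + 5) + (5/13)/(z + 6)


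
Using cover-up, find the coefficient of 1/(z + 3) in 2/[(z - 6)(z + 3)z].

Cover (z + 3), set z=-3: 2/[(-3 - 6)(-3 - 0)] = 2/27


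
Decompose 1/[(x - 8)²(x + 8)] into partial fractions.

Cover-up at x=-8: C = 1/(-8 - 8)² = 1/256. Cover-up at x=8: B = 1/(8 + 8) = 1/16. Comparing x² coeff: A = -C = -1/256
Result: (-1/256)/(x - 8) + (1/16)/(x - 8)² + (1/256)/(x + 8)


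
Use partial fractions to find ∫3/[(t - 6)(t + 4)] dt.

Decompose: 3/[(t - 6)(t + 4)] = (3/10)/(t - 6) - (3/10)/(t + 4). Integrate each term: (3/10) ln|(t - 6)| - (3/10) ln|(t + 4)| + C


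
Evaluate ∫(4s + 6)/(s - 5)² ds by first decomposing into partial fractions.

Decompose: α = 4, β = 4·5 + 6 = 26, so (4s + 6)/(s - 5)² = 4/(s - 5) + 26/(s - 5)². Integrate: ∫ α/(s - 5) ds = 4 ln|(s - 5)|; ∫ β/(s - 5)² ds = -26/(s - 5). Sum: 4 ln|(s - 5)| - 26/(s - 5) + C


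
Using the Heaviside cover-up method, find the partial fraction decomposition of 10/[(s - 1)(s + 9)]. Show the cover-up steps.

Cover (s - 1): set s=1, get P = 10/(1 + 9) = 1. Cover (s + 9): set s=-9, get Q = 10/(-9 - 1) = -1.
Result: 1/(s - 1) - 1/(s + 9)


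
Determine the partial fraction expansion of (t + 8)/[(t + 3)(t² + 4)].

At t=-3: P = (1·(-3) + 8)/((-3)² + 4) = 5/13. Q = -P = -5/13, R = 1 - (-3)·P = 28/13
Result: (5/13)/(t + 3) - ((5/13)t - 28/13)/(t² + 4)


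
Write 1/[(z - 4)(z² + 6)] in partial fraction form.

Cover-up at z = 4: A = 1/(4² + 6) = 1/22. Then B = -A = -1/22, C = -A·(0 + 4) = -2/11
Result: (1/22)/(z - 4) - ((1/22)z + 2/11)/(z² + 6)


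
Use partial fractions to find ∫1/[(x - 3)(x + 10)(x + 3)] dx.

Cover-up: P = 1/78, Q = 1/91, R = -1/42. Decomposition: (1/78)/(x - 3) + (1/91)/(x + 10) - (1/42)/(x + 3). Integrate each term: (1/78) ln|(x - 3)| + (1/91) ln|(x + 10)| - (1/42) ln|(x + 3)| + C


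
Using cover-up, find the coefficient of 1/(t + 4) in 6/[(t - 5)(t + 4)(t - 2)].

Cover (t + 4), set t=-4: 6/[(-4 - 5)(-4 - 2)] = 1/9


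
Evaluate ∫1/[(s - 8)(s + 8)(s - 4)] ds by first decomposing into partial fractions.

Cover-up: A = 1/64, B = 1/192, C = -1/48. Decomposition: (1/64)/(s - 8) + (1/192)/(s + 8) - (1/48)/(s - 4). Integrate each term: (1/64) ln|(s - 8)| + (1/192) ln|(s + 8)| - (1/48) ln|(s - 4)| + C


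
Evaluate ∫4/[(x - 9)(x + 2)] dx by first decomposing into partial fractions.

Decompose: 4/[(x - 9)(x + 2)] = (4/11)/(x - 9) - (4/11)/(x + 2). Integrate each term: (4/11) ln|(x - 9)| - (4/11) ln|(x + 2)| + C


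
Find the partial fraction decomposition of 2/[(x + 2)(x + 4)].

2/(x + 2)(x + 4) = α/(x + 2) + β/(x + 4). α = 2/(-2 + 4) = 1, β = 2/(-4 + 2) = -1
Result: 1/(x + 2) - 1/(x + 4)


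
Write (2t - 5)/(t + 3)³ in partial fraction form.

(2t - 5) = A(t + 3)² + B(t + 3) + C. At t = -3: C = 2·(-3) - 5 = -11. Coefficients: A = 0, B = 2
Result: 2/(t + 3)² - 11/(t + 3)³


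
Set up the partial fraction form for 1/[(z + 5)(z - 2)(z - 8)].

Three distinct linear factors: P/(z + 5) + Q/(z - 2) + R/(z - 8)


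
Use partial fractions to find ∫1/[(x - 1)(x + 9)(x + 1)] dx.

Cover-up: A = 1/20, B = 1/80, C = -1/16. Decomposition: (1/20)/(x - 1) + (1/80)/(x + 9) - (1/16)/(x + 1). Integrate each term: (1/20) ln|(x - 1)| + (1/80) ln|(x + 9)| - (1/16) ln|(x + 1)| + C


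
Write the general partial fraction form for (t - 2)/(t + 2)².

Repeated linear factor: A/(t + 2) + B/(t + 2)²


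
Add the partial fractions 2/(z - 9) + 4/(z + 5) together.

Common denominator (z - 9)(z + 5). Numerator: 2(z + 5) + 4(z - 9) = (2z + 10) + (4z - 36) = 6z - 26
Result: (6z - 26)/[(z - 9)(z + 5)]


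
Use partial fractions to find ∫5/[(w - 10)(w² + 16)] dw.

Cover-up at w=10: P = 5/(10²+16) = 5/116. Coeff matching: Q = -5/116, R = -25/58. Decomposition: (5/116)/(w - 10) - ((5/116)w + 25/58)/(w² + 16). Integrate: linear → ln, quadratic → (1/2)ln + arctan: (5/116) ln|(w - 10)| - (5/232) ln(w² + 16) - (25/232) arctan(w/4) + C


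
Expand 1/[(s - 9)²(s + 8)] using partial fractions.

Cover-up at s=-8: C = 1/(-8 - 9)² = 1/289. Cover-up at s=9: B = 1/(9 + 8) = 1/17. Comparing s² coeff: A = -C = -1/289
Result: (-1/289)/(s - 9) + (1/17)/(s - 9)² + (1/289)/(s + 8)


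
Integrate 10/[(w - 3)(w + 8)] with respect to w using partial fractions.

Decompose: 10/[(w - 3)(w + 8)] = (10/11)/(w - 3) - (10/11)/(w + 8). Integrate each term: (10/11) ln|(w - 3)| - (10/11) ln|(w + 8)| + C


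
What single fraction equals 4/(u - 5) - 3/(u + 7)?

Common denominator (u - 5)(u + 7). Numerator: 4(u + 7) - 3(u - 5) = (4u + 28) - (3u - 15) = u + 43
Result: (u + 43)/[(u - 5)(u + 7)]


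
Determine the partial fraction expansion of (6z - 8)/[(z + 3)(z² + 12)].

At z=-3: A = (6·(-3) - 8)/((-3)² + 12) = -26/21. B = -A = 26/21, C = 6 - (-3)·A = 16/7
Result: (-26/21)/(z + 3) + ((26/21)z + 16/7)/(z² + 12)


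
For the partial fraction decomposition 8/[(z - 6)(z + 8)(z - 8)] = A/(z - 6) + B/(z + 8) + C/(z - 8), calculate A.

Cover-up at z = 6: A = 8/[(6 + 8)(6 - 8)] = 8/[(14)(-2)] = -8/28 = -2/7


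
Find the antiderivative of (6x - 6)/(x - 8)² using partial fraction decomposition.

Decompose: P = 6, Q = 6·8 - 6 = 42, so (6x - 6)/(x - 8)² = 6/(x - 8) + 42/(x - 8)². Integrate: ∫ P/(x - 8) dx = 6 ln|(x - 8)|; ∫ Q/(x - 8)² dx = -42/(x - 8). Sum: 6 ln|(x - 8)| - 42/(x - 8) + C


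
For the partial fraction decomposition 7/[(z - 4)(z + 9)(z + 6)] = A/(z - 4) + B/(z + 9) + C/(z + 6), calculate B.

Cover-up at z = -9: B = 7/[(-9 - 4)(-9 + 6)] = 7/[(-13)(-3)] = 7/39


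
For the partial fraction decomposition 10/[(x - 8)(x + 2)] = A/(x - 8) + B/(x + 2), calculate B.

Cover-up at x = -2: B = 10/(-2 - 8) = -10/10 = -1


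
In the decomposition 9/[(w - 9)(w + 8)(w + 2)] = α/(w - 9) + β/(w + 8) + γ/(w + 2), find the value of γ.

Cover-up at w = -2: γ = 9/[(-2 - 9)(-2 + 8)] = 9/[(-11)(6)] = -9/66 = -3/22


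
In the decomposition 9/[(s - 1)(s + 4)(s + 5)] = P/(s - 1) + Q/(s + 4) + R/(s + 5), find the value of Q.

Cover-up at s = -4: Q = 9/[(-4 - 1)(-4 + 5)] = 9/[(-5)(1)] = -9/5


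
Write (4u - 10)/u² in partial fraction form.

(4u - 10) = αu + β. At u = 0: β = 4·0 - 10 = -10. Coeff of u: α = 4
Result: 4/u - 10/u²


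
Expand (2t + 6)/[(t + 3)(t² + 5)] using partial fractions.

At t=-3: α = (2·(-3) + 6)/((-3)² + 5) = 0. β = -α = 0, γ = 2 - (-3)·α = 2
Result: (2)/(t² + 5)


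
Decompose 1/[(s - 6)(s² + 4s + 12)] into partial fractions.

Cover-up at s = 6: A = 1/(6² + 4·6 + 12) = 1/72. Then B = -A = -1/72, C = -A·(4 + 6) = -5/36
Result: (1/72)/(s - 6) - ((1/72)s + 5/36)/(s² + 4s + 12)


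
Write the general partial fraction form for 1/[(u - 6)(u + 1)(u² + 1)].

Two linear + quadratic: A/(u - 6) + B/(u + 1) + (Cu + D)/(u² + 1)


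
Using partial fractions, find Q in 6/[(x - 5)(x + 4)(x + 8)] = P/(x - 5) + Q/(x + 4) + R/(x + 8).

Cover-up at x = -4: Q = 6/[(-4 - 5)(-4 + 8)] = 6/[(-9)(4)] = -6/36 = -1/6


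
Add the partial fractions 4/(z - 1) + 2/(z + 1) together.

Common denominator (z - 1)(z + 1). Numerator: 4(z + 1) + 2(z - 1) = (4z + 4) + (2z - 2) = 6z + 2
Result: (6z + 2)/[(z - 1)(z + 1)]


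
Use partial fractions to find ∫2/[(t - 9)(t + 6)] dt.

Decompose: 2/[(t - 9)(t + 6)] = (2/15)/(t - 9) - (2/15)/(t + 6). Integrate each term: (2/15) ln|(t - 9)| - (2/15) ln|(t + 6)| + C


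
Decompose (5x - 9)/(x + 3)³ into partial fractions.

(5x - 9) = α(x + 3)² + β(x + 3) + γ. At x = -3: γ = 5·(-3) - 9 = -24. Coefficients: α = 0, β = 5
Result: 5/(x + 3)² - 24/(x + 3)³


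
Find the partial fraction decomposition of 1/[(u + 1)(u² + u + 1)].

Cover-up at u = -1: A = 1/((-1)² + 1·(-1) + 1) = 1. Then B = -A = -1, C = -A·(1 - 1) = 0
Result: 1/(u + 1) - (u)/(u² + u + 1)


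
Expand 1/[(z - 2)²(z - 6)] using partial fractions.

Cover-up at z=6: C = 1/(6 - 2)² = 1/16. Cover-up at z=2: B = 1/(2 - 6) = -1/4. Comparing z² coeff: A = -C = -1/16
Result: (-1/16)/(z - 2) - (1/4)/(z - 2)² + (1/16)/(z - 6)


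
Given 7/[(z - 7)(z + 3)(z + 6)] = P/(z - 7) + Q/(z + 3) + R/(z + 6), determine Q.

Cover-up at z = -3: Q = 7/[(-3 - 7)(-3 + 6)] = 7/[(-10)(3)] = -7/30


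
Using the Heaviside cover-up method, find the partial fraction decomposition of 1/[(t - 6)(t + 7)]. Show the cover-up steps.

Cover (t - 6): set t=6, get P = 1/(6 + 7) = 1/13. Cover (t + 7): set t=-7, get Q = 1/(-7 - 6) = -1/13.
Result: (1/13)/(t - 6) - (1/13)/(t + 7)


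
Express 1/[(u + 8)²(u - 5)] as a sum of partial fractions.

Cover-up at u=5: C = 1/(5 + 8)² = 1/169. Cover-up at u=-8: B = 1/(-8 - 5) = -1/13. Comparing u² coeff: A = -C = -1/169
Result: (-1/169)/(u + 8) - (1/13)/(u + 8)² + (1/169)/(u - 5)


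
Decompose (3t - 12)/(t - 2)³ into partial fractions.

(3t - 12) = α(t - 2)² + β(t - 2) + γ. At t = 2: γ = 3·2 - 12 = -6. Coefficients: α = 0, β = 3
Result: 3/(t - 2)² - 6/(t - 2)³


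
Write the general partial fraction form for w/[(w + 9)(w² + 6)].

Linear + irreducible quadratic: A/(w + 9) + (Bw + C)/(w² + 6)


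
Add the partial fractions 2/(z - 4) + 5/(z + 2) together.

Common denominator (z - 4)(z + 2). Numerator: 2(z + 2) + 5(z - 4) = (2z + 4) + (5z - 20) = 7z - 16
Result: (7z - 16)/[(z - 4)(z + 2)]


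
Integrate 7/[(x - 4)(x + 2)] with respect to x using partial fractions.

Decompose: 7/[(x - 4)(x + 2)] = (7/6)/(x - 4) - (7/6)/(x + 2). Integrate each term: (7/6) ln|(x - 4)| - (7/6) ln|(x + 2)| + C


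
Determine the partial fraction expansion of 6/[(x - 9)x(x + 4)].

Using cover-up method: P = 2/39, Q = -1/6, R = 3/26
Result: (2/39)/(x - 9) - (1/6)/x + (3/26)/(x + 4)


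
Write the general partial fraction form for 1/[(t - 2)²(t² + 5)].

Repeated linear + quadratic: A/(t - 2) + B/(t - 2)² + (Ct + D)/(t² + 5)


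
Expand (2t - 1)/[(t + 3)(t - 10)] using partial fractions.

At t=-3: P = (2·(-3) - 1)/(-3 - 10) = 7/13. At t=10: Q = (2·10 - 1)/(10 + 3) = 19/13
Result: (7/13)/(t + 3) + (19/13)/(t - 10)


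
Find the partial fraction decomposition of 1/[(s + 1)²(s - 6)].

Cover-up at s=6: C = 1/(6 + 1)² = 1/49. Cover-up at s=-1: B = 1/(-1 - 6) = -1/7. Comparing s² coeff: A = -C = -1/49
Result: (-1/49)/(s + 1) - (1/7)/(s + 1)² + (1/49)/(s - 6)


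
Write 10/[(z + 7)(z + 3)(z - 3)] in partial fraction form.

Using cover-up method: α = 1/4, β = -5/12, γ = 1/6
Result: (1/4)/(z + 7) - (5/12)/(z + 3) + (1/6)/(z - 3)


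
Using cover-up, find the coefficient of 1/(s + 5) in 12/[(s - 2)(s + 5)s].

Cover (s + 5), set s=-5: 12/[(-5 - 2)(-5 - 0)] = 12/35


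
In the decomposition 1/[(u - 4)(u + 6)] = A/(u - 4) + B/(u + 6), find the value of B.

Cover-up at u = -6: B = 1/(-6 - 4) = -1/10


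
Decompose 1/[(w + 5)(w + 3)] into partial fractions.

1/(w + 5)(w + 3) = A/(w + 5) + B/(w + 3). A = 1/(-5 + 3) = -1/2, B = 1/(-3 + 5) = 1/2
Result: (-1/2)/(w + 5) + (1/2)/(w + 3)


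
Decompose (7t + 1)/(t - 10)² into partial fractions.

(7t + 1) = A(t - 10) + B. At t = 10: B = 7·10 + 1 = 71. Coeff of t: A = 7
Result: 7/(t - 10) + 71/(t - 10)²


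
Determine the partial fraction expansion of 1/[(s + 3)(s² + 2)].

Cover-up at s = -3: A = 1/((-3)² + 2) = 1/11. Then B = -A = -1/11, C = -A·(0 - 3) = 3/11
Result: (1/11)/(s + 3) - ((1/11)s - 3/11)/(s² + 2)


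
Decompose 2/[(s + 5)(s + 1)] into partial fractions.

2/(s + 5)(s + 1) = P/(s + 5) + Q/(s + 1). P = 2/(-5 + 1) = -1/2, Q = 2/(-1 + 5) = 1/2
Result: (-1/2)/(s + 5) + (1/2)/(s + 1)


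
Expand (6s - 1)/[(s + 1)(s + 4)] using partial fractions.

At s=-1: P = (6·(-1) - 1)/(-1 + 4) = -7/3. At s=-4: Q = (6·(-4) - 1)/(-4 + 1) = 25/3
Result: (-7/3)/(s + 1) + (25/3)/(s + 4)


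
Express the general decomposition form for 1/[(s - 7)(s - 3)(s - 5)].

Three distinct linear factors: A/(s - 7) + B/(s - 3) + C/(s - 5)


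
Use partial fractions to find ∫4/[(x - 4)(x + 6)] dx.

Decompose: 4/[(x - 4)(x + 6)] = (2/5)/(x - 4) - (2/5)/(x + 6). Integrate each term: (2/5) ln|(x - 4)| - (2/5) ln|(x + 6)| + C


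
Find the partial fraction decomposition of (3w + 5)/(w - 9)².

(3w + 5) = α(w - 9) + β. At w = 9: β = 3·9 + 5 = 32. Coeff of w: α = 3
Result: 3/(w - 9) + 32/(w - 9)²


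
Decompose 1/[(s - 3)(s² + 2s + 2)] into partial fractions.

Cover-up at s = 3: α = 1/(3² + 2·3 + 2) = 1/17. Then β = -α = -1/17, γ = -α·(2 + 3) = -5/17
Result: (1/17)/(s - 3) - ((1/17)s + 5/17)/(s² + 2s + 2)


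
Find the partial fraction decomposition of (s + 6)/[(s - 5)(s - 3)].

At s=5: α = (1·5 + 6)/(5 - 3) = 11/2. At s=3: β = (1·3 + 6)/(3 - 5) = -9/2
Result: (11/2)/(s - 5) - (9/2)/(s - 3)
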